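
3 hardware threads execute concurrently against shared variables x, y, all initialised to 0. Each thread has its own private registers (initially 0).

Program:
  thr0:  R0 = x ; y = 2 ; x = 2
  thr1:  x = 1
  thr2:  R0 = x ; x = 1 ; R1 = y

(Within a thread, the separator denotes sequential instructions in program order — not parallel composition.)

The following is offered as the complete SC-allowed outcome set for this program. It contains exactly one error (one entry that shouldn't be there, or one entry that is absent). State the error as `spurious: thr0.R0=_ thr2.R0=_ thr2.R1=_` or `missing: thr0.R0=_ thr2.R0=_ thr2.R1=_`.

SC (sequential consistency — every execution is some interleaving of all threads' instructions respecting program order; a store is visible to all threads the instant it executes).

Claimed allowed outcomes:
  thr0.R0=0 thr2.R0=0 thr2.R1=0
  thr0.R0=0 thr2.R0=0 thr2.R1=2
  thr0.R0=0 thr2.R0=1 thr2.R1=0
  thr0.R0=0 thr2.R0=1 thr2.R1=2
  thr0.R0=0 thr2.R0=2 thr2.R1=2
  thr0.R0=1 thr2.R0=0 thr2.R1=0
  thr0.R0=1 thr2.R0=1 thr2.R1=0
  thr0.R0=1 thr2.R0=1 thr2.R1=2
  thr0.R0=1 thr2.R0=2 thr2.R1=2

outcome vector order: (thr0.R0,thr2.R0,thr2.R1)
SC (10): 000; 002; 010; 012; 022; 100; 102; 110; 112; 122
SC∖claimed = {102}

missing: thr0.R0=1 thr2.R0=0 thr2.R1=2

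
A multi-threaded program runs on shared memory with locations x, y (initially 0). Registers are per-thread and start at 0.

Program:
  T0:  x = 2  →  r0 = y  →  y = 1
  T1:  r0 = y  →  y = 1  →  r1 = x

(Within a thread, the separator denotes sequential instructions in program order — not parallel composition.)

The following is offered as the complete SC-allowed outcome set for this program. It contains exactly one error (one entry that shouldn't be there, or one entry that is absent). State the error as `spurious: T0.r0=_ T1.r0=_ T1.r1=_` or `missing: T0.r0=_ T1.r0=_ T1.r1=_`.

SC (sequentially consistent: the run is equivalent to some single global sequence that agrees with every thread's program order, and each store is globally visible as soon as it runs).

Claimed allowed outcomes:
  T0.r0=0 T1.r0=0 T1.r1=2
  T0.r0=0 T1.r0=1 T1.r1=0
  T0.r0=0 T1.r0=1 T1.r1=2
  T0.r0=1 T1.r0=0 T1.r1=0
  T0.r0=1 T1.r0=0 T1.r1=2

spurious: T0.r0=0 T1.r0=1 T1.r1=0

outcome vector order: (T0.r0,T1.r0,T1.r1)
SC (4): 002, 012, 100, 102
claimed∖SC = {010}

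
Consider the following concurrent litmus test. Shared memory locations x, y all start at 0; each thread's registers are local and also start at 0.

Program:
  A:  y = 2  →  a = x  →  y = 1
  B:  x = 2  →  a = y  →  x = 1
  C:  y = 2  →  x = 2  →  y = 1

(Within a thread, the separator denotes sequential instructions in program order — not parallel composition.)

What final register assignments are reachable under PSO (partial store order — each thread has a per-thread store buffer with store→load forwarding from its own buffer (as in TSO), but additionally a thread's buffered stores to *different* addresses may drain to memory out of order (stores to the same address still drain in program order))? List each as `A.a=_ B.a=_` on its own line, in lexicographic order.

A.a=0 B.a=0
A.a=0 B.a=1
A.a=0 B.a=2
A.a=1 B.a=0
A.a=1 B.a=1
A.a=1 B.a=2
A.a=2 B.a=0
A.a=2 B.a=1
A.a=2 B.a=2

outcome vector order: (A.a,B.a)
|PSO outcomes| = 9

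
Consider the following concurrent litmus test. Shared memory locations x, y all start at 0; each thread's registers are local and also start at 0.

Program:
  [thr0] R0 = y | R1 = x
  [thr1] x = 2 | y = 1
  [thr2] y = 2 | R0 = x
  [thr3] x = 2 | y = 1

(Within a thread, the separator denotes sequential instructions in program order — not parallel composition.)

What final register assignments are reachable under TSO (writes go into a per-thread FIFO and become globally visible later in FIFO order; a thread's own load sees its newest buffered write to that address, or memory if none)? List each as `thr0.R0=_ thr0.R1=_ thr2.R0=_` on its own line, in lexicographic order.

outcome vector order: (thr0.R0,thr0.R1,thr2.R0)
|TSO outcomes| = 10

thr0.R0=0 thr0.R1=0 thr2.R0=0
thr0.R0=0 thr0.R1=0 thr2.R0=2
thr0.R0=0 thr0.R1=2 thr2.R0=0
thr0.R0=0 thr0.R1=2 thr2.R0=2
thr0.R0=1 thr0.R1=2 thr2.R0=0
thr0.R0=1 thr0.R1=2 thr2.R0=2
thr0.R0=2 thr0.R1=0 thr2.R0=0
thr0.R0=2 thr0.R1=0 thr2.R0=2
thr0.R0=2 thr0.R1=2 thr2.R0=0
thr0.R0=2 thr0.R1=2 thr2.R0=2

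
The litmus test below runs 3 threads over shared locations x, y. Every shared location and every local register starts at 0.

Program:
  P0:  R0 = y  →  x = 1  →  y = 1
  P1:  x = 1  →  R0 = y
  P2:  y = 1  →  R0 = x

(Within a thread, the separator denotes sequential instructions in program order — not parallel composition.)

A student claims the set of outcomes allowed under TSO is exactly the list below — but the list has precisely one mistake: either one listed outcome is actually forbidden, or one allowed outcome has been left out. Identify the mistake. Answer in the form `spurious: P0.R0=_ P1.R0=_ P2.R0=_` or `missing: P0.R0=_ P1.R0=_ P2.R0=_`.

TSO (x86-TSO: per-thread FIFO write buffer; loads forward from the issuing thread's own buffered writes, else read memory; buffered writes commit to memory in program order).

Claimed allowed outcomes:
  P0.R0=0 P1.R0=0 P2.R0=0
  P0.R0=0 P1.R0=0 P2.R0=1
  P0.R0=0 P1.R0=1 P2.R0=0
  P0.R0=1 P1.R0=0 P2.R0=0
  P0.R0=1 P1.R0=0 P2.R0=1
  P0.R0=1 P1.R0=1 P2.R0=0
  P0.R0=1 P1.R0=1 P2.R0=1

missing: P0.R0=0 P1.R0=1 P2.R0=1

outcome vector order: (P0.R0,P1.R0,P2.R0)
[TSO] allowed = {0/0/0 0/0/1 0/1/0 0/1/1 1/0/0 1/0/1 1/1/0 1/1/1}
TSO∖claimed = {0/1/1}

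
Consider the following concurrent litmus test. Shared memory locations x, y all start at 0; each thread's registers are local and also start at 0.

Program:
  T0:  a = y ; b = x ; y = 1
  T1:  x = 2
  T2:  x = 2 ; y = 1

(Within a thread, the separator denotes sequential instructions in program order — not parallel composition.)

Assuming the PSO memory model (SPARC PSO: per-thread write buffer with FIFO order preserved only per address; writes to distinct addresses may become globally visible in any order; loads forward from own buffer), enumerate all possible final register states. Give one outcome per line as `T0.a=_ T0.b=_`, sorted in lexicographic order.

T0.a=0 T0.b=0
T0.a=0 T0.b=2
T0.a=1 T0.b=0
T0.a=1 T0.b=2

outcome vector order: (T0.a,T0.b)
|PSO outcomes| = 4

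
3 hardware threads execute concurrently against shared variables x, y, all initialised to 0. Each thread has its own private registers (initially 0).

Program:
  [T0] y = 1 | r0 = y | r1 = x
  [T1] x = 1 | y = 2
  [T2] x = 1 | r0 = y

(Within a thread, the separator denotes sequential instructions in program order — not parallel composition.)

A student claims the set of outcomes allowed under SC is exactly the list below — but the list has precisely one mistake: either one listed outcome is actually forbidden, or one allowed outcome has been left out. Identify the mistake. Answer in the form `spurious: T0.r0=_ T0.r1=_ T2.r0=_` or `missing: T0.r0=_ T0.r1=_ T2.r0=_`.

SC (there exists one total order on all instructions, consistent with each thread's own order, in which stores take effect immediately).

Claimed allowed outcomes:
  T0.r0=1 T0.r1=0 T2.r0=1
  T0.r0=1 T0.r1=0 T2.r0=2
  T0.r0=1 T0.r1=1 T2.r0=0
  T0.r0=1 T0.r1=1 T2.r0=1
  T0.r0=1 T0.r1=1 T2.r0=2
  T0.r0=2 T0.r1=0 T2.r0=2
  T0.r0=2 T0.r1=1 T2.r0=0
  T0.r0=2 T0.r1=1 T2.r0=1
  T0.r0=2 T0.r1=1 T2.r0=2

spurious: T0.r0=2 T0.r1=0 T2.r0=2

outcome vector order: (T0.r0,T0.r1,T2.r0)
under SC → <1 0 1>; <1 0 2>; <1 1 0>; <1 1 1>; <1 1 2>; <2 1 0>; <2 1 1>; <2 1 2>
claimed∖SC = {<2 0 2>}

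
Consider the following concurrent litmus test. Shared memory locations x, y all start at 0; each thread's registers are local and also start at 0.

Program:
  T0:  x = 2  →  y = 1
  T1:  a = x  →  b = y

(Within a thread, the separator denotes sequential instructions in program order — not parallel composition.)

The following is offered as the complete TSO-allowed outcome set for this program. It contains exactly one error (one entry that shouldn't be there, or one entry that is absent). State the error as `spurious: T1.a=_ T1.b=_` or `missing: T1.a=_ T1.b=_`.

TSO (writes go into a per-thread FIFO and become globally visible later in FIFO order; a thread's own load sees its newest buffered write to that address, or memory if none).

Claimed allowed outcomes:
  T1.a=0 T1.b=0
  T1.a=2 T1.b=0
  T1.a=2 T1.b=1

missing: T1.a=0 T1.b=1

outcome vector order: (T1.a,T1.b)
TSO (4): (0,0), (0,1), (2,0), (2,1)
TSO∖claimed = {(0,1)}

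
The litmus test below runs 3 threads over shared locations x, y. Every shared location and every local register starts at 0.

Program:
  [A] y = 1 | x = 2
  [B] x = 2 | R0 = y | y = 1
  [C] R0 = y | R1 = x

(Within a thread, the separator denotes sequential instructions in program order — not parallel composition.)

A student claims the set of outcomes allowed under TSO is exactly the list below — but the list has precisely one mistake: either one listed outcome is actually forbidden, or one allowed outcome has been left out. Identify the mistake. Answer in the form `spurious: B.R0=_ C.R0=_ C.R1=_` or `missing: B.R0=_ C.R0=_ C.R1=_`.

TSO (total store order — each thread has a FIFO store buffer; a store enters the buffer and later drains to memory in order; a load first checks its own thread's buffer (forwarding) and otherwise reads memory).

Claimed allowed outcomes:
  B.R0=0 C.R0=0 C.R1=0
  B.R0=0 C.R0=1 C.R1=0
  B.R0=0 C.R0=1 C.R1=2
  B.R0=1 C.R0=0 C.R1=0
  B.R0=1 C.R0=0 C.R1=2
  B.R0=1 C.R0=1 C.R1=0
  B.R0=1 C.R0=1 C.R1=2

outcome vector order: (B.R0,C.R0,C.R1)
[TSO] allowed = {(0,0,0); (0,0,2); (0,1,0); (0,1,2); (1,0,0); (1,0,2); (1,1,0); (1,1,2)}
TSO∖claimed = {(0,0,2)}

missing: B.R0=0 C.R0=0 C.R1=2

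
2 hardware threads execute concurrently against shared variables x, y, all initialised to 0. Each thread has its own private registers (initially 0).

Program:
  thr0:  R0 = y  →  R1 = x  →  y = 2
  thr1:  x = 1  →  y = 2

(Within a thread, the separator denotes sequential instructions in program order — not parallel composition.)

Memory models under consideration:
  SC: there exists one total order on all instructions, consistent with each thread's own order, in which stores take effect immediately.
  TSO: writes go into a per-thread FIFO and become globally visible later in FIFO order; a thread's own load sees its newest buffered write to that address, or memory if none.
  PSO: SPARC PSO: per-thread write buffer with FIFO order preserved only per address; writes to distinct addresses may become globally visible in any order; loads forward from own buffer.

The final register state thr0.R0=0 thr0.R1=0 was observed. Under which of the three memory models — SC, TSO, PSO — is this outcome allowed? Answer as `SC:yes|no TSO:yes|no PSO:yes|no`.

outcome vector order: (thr0.R0,thr0.R1)
SC (3): <0 0>; <0 1>; <2 1>
TSO (3): <0 0>; <0 1>; <2 1>
PSO (4): <0 0>; <0 1>; <2 0>; <2 1>
target <0 0> ∈ {SC,TSO,PSO}

SC:yes TSO:yes PSO:yes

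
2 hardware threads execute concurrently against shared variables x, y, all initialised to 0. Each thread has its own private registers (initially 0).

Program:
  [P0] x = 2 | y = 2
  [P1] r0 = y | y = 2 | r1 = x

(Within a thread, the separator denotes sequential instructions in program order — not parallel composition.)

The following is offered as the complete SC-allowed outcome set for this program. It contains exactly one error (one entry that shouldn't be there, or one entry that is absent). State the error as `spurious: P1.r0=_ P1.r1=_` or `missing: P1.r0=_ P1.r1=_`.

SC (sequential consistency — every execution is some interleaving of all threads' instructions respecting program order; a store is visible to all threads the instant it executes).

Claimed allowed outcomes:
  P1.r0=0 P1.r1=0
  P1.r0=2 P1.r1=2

missing: P1.r0=0 P1.r1=2

outcome vector order: (P1.r0,P1.r1)
SC: 3 outcomes — {0/0 0/2 2/2}
SC∖claimed = {0/2}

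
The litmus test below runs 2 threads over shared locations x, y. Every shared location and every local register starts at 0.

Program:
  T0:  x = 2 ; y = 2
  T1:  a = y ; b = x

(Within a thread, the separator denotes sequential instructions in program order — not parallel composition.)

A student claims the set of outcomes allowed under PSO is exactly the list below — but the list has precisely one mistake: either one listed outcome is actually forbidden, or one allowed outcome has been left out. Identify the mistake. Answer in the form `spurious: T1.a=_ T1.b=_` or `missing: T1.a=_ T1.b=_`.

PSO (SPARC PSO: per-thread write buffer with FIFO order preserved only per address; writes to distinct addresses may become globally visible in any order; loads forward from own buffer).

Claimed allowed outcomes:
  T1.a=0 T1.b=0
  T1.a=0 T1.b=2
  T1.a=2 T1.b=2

outcome vector order: (T1.a,T1.b)
under PSO → 0/0, 0/2, 2/0, 2/2
PSO∖claimed = {2/0}

missing: T1.a=2 T1.b=0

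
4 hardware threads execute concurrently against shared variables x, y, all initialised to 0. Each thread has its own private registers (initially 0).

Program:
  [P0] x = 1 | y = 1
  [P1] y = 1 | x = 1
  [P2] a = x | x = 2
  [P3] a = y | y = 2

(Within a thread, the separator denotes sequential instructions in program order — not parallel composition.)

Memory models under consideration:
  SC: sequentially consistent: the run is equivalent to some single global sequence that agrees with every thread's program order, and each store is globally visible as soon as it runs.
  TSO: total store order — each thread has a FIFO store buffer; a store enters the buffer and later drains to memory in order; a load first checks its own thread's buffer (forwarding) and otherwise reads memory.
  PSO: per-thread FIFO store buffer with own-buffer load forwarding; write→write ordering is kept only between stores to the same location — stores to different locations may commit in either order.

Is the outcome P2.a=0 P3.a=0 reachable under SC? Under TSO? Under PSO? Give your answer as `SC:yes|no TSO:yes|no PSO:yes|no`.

SC:yes TSO:yes PSO:yes

outcome vector order: (P2.a,P3.a)
under SC → 0/0 0/1 1/0 1/1
under TSO → 0/0 0/1 1/0 1/1
under PSO → 0/0 0/1 1/0 1/1
target 0/0 ∈ {SC,TSO,PSO}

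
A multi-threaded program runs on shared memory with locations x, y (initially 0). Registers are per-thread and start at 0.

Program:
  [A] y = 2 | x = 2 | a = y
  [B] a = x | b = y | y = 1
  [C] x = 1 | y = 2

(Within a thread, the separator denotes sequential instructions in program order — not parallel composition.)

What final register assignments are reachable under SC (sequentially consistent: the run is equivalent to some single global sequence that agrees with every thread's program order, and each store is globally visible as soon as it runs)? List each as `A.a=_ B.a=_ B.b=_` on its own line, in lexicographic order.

outcome vector order: (A.a,B.a,B.b)
|SC outcomes| = 10

A.a=1 B.a=0 B.b=0
A.a=1 B.a=0 B.b=2
A.a=1 B.a=1 B.b=0
A.a=1 B.a=1 B.b=2
A.a=1 B.a=2 B.b=2
A.a=2 B.a=0 B.b=0
A.a=2 B.a=0 B.b=2
A.a=2 B.a=1 B.b=0
A.a=2 B.a=1 B.b=2
A.a=2 B.a=2 B.b=2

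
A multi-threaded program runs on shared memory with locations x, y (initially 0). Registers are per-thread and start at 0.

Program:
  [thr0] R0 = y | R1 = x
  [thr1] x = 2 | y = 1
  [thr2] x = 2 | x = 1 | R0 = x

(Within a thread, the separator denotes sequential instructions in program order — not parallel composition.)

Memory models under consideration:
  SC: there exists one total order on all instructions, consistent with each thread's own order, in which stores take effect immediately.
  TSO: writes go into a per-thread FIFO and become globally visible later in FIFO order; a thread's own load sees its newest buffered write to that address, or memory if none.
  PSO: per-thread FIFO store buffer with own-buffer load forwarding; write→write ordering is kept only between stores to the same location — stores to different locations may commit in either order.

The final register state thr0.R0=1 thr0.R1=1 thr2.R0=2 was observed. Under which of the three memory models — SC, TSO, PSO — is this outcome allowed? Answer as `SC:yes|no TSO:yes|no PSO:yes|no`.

SC:no TSO:no PSO:yes

outcome vector order: (thr0.R0,thr0.R1,thr2.R0)
SC (9): 0/0/1; 0/0/2; 0/1/1; 0/1/2; 0/2/1; 0/2/2; 1/1/1; 1/2/1; 1/2/2
TSO (9): 0/0/1; 0/0/2; 0/1/1; 0/1/2; 0/2/1; 0/2/2; 1/1/1; 1/2/1; 1/2/2
PSO (12): 0/0/1; 0/0/2; 0/1/1; 0/1/2; 0/2/1; 0/2/2; 1/0/1; 1/0/2; 1/1/1; 1/1/2; 1/2/1; 1/2/2
target 1/1/2 ∈ {PSO}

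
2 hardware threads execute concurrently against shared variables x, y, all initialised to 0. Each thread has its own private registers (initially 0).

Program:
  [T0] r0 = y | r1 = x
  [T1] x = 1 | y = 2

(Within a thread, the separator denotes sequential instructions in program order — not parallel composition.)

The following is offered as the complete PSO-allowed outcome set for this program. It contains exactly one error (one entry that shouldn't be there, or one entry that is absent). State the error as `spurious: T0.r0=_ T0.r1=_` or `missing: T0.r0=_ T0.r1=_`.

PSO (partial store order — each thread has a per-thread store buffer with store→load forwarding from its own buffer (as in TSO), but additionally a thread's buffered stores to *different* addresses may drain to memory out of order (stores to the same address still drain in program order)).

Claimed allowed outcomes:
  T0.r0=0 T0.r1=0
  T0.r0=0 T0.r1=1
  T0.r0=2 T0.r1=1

outcome vector order: (T0.r0,T0.r1)
PSO: 4 outcomes — {0/0 0/1 2/0 2/1}
PSO∖claimed = {2/0}

missing: T0.r0=2 T0.r1=0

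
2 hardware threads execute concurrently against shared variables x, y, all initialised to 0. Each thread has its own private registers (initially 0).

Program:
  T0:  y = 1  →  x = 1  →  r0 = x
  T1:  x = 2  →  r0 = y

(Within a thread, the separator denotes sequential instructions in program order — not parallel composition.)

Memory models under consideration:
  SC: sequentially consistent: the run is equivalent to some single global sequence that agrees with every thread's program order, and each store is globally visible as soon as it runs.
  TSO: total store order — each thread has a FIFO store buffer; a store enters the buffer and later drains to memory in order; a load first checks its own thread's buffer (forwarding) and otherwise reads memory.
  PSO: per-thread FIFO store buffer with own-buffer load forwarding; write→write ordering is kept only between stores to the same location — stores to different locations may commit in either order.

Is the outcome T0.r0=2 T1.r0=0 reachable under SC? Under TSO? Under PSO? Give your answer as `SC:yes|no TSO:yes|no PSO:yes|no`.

outcome vector order: (T0.r0,T1.r0)
SC (3): (1,0); (1,1); (2,1)
TSO (4): (1,0); (1,1); (2,0); (2,1)
PSO (4): (1,0); (1,1); (2,0); (2,1)
target (2,0) ∈ {TSO,PSO}

SC:no TSO:yes PSO:yes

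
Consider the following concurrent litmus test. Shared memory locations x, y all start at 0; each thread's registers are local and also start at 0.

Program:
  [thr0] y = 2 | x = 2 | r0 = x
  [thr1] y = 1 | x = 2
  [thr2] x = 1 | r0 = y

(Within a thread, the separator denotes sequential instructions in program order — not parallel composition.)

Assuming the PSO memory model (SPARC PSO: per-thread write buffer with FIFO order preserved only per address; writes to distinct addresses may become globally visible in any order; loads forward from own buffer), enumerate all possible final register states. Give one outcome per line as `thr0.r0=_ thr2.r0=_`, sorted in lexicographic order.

thr0.r0=1 thr2.r0=0
thr0.r0=1 thr2.r0=1
thr0.r0=1 thr2.r0=2
thr0.r0=2 thr2.r0=0
thr0.r0=2 thr2.r0=1
thr0.r0=2 thr2.r0=2

outcome vector order: (thr0.r0,thr2.r0)
|PSO outcomes| = 6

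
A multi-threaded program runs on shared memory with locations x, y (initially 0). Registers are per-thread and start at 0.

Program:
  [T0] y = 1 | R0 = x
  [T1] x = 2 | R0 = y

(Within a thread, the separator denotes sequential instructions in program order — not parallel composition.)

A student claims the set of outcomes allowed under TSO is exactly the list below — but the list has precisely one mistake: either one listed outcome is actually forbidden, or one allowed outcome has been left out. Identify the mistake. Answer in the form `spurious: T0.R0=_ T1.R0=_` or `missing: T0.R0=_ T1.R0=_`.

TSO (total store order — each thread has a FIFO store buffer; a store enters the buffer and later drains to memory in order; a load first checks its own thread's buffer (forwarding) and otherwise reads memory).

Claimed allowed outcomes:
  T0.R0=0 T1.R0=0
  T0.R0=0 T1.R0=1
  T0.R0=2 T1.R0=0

outcome vector order: (T0.R0,T1.R0)
[TSO] allowed = {0/0; 0/1; 2/0; 2/1}
TSO∖claimed = {2/1}

missing: T0.R0=2 T1.R0=1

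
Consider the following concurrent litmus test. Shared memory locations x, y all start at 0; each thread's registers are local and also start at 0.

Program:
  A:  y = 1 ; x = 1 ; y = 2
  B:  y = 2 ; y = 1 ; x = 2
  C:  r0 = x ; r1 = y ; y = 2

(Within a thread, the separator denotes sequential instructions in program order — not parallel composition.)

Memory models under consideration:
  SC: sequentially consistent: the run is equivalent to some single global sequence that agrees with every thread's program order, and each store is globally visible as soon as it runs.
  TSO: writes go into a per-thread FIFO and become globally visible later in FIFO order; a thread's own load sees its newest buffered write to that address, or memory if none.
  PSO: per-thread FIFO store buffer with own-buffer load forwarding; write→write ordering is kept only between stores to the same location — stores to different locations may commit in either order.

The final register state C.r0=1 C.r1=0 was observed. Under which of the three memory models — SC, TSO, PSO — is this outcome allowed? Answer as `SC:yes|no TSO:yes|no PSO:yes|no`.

outcome vector order: (C.r0,C.r1)
[SC] allowed = {(0,0), (0,1), (0,2), (1,1), (1,2), (2,1), (2,2)}
[TSO] allowed = {(0,0), (0,1), (0,2), (1,1), (1,2), (2,1), (2,2)}
[PSO] allowed = {(0,0), (0,1), (0,2), (1,0), (1,1), (1,2), (2,0), (2,1), (2,2)}
target (1,0) ∈ {PSO}

SC:no TSO:no PSO:yes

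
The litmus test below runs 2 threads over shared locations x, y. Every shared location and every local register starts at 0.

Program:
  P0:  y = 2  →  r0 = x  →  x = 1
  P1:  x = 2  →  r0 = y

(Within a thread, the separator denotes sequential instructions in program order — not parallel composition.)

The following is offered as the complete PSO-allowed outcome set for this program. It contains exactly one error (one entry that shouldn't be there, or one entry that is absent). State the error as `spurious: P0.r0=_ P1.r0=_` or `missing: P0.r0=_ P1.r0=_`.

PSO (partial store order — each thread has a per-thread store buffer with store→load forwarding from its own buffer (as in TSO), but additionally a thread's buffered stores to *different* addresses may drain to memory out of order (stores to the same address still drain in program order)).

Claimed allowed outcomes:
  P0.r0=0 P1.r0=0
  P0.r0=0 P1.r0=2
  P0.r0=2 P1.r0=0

outcome vector order: (P0.r0,P1.r0)
under PSO → <0 0>; <0 2>; <2 0>; <2 2>
PSO∖claimed = {<2 2>}

missing: P0.r0=2 P1.r0=2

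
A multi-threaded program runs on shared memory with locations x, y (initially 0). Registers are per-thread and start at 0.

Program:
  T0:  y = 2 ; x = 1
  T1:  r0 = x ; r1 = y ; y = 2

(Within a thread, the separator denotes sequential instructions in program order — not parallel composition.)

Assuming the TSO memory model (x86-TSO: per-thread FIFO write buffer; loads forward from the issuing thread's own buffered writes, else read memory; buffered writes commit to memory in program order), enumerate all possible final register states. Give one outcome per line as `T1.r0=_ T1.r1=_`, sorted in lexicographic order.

T1.r0=0 T1.r1=0
T1.r0=0 T1.r1=2
T1.r0=1 T1.r1=2

outcome vector order: (T1.r0,T1.r1)
|TSO outcomes| = 3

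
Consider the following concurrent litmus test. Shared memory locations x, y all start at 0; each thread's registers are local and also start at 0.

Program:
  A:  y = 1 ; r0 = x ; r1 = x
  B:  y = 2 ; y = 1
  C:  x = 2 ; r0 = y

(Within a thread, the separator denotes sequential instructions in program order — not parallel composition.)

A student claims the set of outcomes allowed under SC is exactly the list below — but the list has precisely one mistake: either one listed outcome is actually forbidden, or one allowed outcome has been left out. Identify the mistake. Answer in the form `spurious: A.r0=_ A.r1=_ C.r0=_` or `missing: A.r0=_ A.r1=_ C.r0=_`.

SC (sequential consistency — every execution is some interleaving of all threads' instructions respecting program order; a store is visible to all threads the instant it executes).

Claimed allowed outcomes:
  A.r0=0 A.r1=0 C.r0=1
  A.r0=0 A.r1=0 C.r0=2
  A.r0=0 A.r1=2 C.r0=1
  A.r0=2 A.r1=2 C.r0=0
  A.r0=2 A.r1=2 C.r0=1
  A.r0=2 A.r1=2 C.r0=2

outcome vector order: (A.r0,A.r1,C.r0)
SC: 7 outcomes — {(0,0,1); (0,0,2); (0,2,1); (0,2,2); (2,2,0); (2,2,1); (2,2,2)}
SC∖claimed = {(0,2,2)}

missing: A.r0=0 A.r1=2 C.r0=2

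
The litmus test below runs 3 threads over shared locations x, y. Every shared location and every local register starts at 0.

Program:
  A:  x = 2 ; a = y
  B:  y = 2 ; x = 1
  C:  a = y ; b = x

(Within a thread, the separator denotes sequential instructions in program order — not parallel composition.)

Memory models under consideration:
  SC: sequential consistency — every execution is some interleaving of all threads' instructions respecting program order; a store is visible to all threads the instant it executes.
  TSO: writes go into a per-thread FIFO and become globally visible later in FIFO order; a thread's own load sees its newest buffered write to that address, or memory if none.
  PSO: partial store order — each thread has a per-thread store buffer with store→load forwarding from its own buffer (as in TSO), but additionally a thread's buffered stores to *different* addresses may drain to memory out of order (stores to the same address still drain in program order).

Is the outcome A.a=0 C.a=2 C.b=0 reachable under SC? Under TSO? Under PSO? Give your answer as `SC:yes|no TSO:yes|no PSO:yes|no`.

outcome vector order: (A.a,C.a,C.b)
SC (11): 0/0/0 0/0/1 0/0/2 0/2/1 0/2/2 2/0/0 2/0/1 2/0/2 2/2/0 2/2/1 2/2/2
TSO (12): 0/0/0 0/0/1 0/0/2 0/2/0 0/2/1 0/2/2 2/0/0 2/0/1 2/0/2 2/2/0 2/2/1 2/2/2
PSO (12): 0/0/0 0/0/1 0/0/2 0/2/0 0/2/1 0/2/2 2/0/0 2/0/1 2/0/2 2/2/0 2/2/1 2/2/2
target 0/2/0 ∈ {TSO,PSO}

SC:no TSO:yes PSO:yes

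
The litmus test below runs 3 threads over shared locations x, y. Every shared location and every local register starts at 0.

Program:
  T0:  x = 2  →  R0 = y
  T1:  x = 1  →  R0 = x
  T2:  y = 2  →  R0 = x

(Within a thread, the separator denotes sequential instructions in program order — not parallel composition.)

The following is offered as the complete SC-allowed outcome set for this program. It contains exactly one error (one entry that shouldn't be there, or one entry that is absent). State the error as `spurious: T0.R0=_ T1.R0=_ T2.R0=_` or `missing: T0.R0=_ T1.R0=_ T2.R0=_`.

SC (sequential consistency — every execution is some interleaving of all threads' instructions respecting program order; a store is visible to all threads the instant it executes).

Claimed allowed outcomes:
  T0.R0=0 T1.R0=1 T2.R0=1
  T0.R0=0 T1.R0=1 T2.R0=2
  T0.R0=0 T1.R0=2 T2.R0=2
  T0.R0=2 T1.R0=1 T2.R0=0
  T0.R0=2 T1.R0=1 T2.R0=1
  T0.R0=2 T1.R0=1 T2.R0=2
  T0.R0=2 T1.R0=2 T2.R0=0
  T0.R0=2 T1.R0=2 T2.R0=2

missing: T0.R0=2 T1.R0=2 T2.R0=1

outcome vector order: (T0.R0,T1.R0,T2.R0)
under SC → <0 1 1>; <0 1 2>; <0 2 2>; <2 1 0>; <2 1 1>; <2 1 2>; <2 2 0>; <2 2 1>; <2 2 2>
SC∖claimed = {<2 2 1>}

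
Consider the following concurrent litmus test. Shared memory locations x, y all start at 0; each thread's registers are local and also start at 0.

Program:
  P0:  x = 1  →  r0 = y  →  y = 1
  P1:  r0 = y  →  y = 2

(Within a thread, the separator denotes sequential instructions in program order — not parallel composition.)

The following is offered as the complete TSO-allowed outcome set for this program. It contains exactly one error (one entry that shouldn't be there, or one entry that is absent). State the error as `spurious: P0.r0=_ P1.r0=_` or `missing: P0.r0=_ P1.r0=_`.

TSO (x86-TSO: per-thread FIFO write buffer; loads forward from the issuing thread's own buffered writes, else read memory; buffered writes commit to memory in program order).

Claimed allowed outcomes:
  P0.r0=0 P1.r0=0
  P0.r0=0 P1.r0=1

missing: P0.r0=2 P1.r0=0

outcome vector order: (P0.r0,P1.r0)
TSO (3): <0 0>, <0 1>, <2 0>
TSO∖claimed = {<2 0>}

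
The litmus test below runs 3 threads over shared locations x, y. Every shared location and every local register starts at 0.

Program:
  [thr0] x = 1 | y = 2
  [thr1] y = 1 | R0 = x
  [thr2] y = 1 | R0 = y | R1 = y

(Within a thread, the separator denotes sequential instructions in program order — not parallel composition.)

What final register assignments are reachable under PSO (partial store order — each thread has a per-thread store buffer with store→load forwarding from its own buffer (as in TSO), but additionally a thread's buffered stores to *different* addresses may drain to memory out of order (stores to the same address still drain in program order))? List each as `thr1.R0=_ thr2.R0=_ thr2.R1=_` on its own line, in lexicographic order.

outcome vector order: (thr1.R0,thr2.R0,thr2.R1)
|PSO outcomes| = 8

thr1.R0=0 thr2.R0=1 thr2.R1=1
thr1.R0=0 thr2.R0=1 thr2.R1=2
thr1.R0=0 thr2.R0=2 thr2.R1=1
thr1.R0=0 thr2.R0=2 thr2.R1=2
thr1.R0=1 thr2.R0=1 thr2.R1=1
thr1.R0=1 thr2.R0=1 thr2.R1=2
thr1.R0=1 thr2.R0=2 thr2.R1=1
thr1.R0=1 thr2.R0=2 thr2.R1=2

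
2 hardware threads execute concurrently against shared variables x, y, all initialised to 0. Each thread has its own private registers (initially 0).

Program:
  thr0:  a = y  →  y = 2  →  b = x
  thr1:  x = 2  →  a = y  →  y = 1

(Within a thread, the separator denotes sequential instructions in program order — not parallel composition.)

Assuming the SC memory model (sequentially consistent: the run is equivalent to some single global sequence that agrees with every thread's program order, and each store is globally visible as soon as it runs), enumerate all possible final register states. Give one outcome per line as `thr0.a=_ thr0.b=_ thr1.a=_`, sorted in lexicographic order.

thr0.a=0 thr0.b=0 thr1.a=2
thr0.a=0 thr0.b=2 thr1.a=0
thr0.a=0 thr0.b=2 thr1.a=2
thr0.a=1 thr0.b=2 thr1.a=0

outcome vector order: (thr0.a,thr0.b,thr1.a)
|SC outcomes| = 4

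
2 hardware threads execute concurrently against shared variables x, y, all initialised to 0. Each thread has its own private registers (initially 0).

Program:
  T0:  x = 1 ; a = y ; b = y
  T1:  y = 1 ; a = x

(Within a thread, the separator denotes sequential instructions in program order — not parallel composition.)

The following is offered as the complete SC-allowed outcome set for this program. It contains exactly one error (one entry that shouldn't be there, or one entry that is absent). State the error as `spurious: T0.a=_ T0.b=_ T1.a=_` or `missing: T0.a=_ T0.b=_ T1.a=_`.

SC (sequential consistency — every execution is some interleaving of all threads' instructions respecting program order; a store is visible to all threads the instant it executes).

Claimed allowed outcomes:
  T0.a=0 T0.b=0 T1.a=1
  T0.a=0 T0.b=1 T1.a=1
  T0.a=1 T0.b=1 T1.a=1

outcome vector order: (T0.a,T0.b,T1.a)
under SC → <0 0 1>, <0 1 1>, <1 1 0>, <1 1 1>
SC∖claimed = {<1 1 0>}

missing: T0.a=1 T0.b=1 T1.a=0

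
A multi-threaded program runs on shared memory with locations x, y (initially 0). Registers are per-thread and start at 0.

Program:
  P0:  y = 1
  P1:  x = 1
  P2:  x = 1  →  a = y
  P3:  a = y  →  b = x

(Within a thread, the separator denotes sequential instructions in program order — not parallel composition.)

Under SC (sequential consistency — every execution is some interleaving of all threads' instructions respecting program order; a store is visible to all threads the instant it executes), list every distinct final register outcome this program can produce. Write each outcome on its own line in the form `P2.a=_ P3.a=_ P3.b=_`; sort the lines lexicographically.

outcome vector order: (P2.a,P3.a,P3.b)
|SC outcomes| = 7

P2.a=0 P3.a=0 P3.b=0
P2.a=0 P3.a=0 P3.b=1
P2.a=0 P3.a=1 P3.b=1
P2.a=1 P3.a=0 P3.b=0
P2.a=1 P3.a=0 P3.b=1
P2.a=1 P3.a=1 P3.b=0
P2.a=1 P3.a=1 P3.b=1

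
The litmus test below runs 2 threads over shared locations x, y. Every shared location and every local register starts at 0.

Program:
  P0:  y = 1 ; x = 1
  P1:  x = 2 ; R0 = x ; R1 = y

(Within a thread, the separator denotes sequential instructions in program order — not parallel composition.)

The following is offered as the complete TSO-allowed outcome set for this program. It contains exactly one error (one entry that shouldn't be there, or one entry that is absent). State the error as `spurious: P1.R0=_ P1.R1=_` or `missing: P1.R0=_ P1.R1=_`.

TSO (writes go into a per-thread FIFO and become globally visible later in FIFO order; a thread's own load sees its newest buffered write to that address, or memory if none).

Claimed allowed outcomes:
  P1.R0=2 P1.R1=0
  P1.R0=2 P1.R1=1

missing: P1.R0=1 P1.R1=1

outcome vector order: (P1.R0,P1.R1)
TSO: 3 outcomes — {1/1, 2/0, 2/1}
TSO∖claimed = {1/1}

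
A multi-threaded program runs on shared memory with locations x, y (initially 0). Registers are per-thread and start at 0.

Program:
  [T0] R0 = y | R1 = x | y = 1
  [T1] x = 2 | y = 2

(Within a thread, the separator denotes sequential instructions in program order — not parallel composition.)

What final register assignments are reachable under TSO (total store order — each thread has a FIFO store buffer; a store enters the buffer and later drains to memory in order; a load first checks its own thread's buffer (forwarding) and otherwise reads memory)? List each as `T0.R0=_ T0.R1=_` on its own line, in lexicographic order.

T0.R0=0 T0.R1=0
T0.R0=0 T0.R1=2
T0.R0=2 T0.R1=2

outcome vector order: (T0.R0,T0.R1)
|TSO outcomes| = 3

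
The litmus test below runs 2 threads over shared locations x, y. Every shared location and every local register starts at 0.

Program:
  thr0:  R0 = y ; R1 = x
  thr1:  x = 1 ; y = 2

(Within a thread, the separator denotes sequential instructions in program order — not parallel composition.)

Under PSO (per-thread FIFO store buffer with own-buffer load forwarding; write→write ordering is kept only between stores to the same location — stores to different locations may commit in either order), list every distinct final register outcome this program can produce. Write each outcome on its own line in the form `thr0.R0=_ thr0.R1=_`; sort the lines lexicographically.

thr0.R0=0 thr0.R1=0
thr0.R0=0 thr0.R1=1
thr0.R0=2 thr0.R1=0
thr0.R0=2 thr0.R1=1

outcome vector order: (thr0.R0,thr0.R1)
|PSO outcomes| = 4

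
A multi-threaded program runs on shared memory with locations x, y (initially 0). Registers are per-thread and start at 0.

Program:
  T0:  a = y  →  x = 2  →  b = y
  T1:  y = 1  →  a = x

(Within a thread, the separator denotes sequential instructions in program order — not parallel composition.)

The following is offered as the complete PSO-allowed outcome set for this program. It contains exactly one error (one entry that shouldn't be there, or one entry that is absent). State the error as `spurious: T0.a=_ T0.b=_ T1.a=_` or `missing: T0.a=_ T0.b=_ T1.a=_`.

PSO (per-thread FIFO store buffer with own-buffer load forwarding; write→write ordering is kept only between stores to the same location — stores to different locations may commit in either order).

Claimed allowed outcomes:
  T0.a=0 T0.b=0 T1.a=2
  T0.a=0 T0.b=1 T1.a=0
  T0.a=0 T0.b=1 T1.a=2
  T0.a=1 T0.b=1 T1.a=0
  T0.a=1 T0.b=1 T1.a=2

missing: T0.a=0 T0.b=0 T1.a=0

outcome vector order: (T0.a,T0.b,T1.a)
PSO: 6 outcomes — {(0,0,0), (0,0,2), (0,1,0), (0,1,2), (1,1,0), (1,1,2)}
PSO∖claimed = {(0,0,0)}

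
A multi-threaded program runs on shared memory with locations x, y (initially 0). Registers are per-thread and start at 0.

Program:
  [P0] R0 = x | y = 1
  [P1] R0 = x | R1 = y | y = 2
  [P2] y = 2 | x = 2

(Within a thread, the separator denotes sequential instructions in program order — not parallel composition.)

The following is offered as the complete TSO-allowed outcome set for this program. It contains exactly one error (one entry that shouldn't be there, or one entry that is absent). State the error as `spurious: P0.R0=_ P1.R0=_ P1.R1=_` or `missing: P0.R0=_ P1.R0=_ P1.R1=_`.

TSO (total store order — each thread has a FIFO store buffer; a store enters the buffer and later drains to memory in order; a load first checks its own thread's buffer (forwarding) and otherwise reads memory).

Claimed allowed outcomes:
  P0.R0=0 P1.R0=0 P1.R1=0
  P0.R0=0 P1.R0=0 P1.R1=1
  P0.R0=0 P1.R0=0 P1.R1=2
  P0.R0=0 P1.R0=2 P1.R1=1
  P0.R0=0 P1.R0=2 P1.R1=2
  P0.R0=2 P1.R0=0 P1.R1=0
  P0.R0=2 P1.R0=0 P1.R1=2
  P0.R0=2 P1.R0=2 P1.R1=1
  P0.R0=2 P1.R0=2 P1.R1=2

missing: P0.R0=2 P1.R0=0 P1.R1=1

outcome vector order: (P0.R0,P1.R0,P1.R1)
[TSO] allowed = {000 001 002 021 022 200 201 202 221 222}
TSO∖claimed = {201}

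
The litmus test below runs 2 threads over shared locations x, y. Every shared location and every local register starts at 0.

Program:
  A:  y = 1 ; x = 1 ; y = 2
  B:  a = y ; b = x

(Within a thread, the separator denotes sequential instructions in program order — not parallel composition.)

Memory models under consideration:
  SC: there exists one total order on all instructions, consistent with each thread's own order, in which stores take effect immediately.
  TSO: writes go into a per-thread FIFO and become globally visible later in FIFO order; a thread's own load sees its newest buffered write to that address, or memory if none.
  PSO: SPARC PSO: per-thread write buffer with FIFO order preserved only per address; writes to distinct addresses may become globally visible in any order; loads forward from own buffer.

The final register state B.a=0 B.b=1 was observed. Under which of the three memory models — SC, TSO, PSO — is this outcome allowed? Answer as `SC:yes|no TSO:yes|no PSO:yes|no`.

outcome vector order: (B.a,B.b)
SC: 5 outcomes — {0/0 0/1 1/0 1/1 2/1}
TSO: 5 outcomes — {0/0 0/1 1/0 1/1 2/1}
PSO: 6 outcomes — {0/0 0/1 1/0 1/1 2/0 2/1}
target 0/1 ∈ {SC,TSO,PSO}

SC:yes TSO:yes PSO:yes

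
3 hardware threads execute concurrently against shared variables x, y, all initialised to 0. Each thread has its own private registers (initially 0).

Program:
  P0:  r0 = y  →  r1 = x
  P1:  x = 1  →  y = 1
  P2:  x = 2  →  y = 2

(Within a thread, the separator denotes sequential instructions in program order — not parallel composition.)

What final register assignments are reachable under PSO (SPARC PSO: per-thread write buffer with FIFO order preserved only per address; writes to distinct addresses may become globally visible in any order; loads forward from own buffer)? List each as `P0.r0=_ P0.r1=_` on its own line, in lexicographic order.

P0.r0=0 P0.r1=0
P0.r0=0 P0.r1=1
P0.r0=0 P0.r1=2
P0.r0=1 P0.r1=0
P0.r0=1 P0.r1=1
P0.r0=1 P0.r1=2
P0.r0=2 P0.r1=0
P0.r0=2 P0.r1=1
P0.r0=2 P0.r1=2

outcome vector order: (P0.r0,P0.r1)
|PSO outcomes| = 9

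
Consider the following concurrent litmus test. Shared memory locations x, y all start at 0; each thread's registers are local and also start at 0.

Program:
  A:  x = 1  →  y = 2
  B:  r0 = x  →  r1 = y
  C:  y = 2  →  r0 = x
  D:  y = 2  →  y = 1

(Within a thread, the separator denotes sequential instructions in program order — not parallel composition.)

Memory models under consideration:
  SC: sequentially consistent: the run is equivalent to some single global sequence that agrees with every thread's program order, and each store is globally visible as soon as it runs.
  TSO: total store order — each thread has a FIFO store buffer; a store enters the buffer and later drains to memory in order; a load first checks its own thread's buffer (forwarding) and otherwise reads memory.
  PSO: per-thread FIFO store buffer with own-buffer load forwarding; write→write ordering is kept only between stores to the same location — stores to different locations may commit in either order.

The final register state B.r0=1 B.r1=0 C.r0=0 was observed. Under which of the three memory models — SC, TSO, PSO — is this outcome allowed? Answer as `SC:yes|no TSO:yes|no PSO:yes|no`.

outcome vector order: (B.r0,B.r1,C.r0)
[SC] allowed = {<0 0 0>, <0 0 1>, <0 1 0>, <0 1 1>, <0 2 0>, <0 2 1>, <1 0 1>, <1 1 0>, <1 1 1>, <1 2 0>, <1 2 1>}
[TSO] allowed = {<0 0 0>, <0 0 1>, <0 1 0>, <0 1 1>, <0 2 0>, <0 2 1>, <1 0 0>, <1 0 1>, <1 1 0>, <1 1 1>, <1 2 0>, <1 2 1>}
[PSO] allowed = {<0 0 0>, <0 0 1>, <0 1 0>, <0 1 1>, <0 2 0>, <0 2 1>, <1 0 0>, <1 0 1>, <1 1 0>, <1 1 1>, <1 2 0>, <1 2 1>}
target <1 0 0> ∈ {TSO,PSO}

SC:no TSO:yes PSO:yes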